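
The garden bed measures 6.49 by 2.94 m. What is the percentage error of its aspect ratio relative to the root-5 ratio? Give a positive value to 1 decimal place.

1.3%

Ratio = 6.49 / 2.94 ≈ 2.2075.
Ideal root-5 ≈ 2.2361. |2.2075 − 2.2361| / 2.2361 ≈ 1.28% → 1.3%.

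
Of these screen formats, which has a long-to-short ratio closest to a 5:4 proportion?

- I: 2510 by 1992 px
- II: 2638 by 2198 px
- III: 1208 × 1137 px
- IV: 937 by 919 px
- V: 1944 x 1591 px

I

Ratios (long/short): I ≈ 1.260; II ≈ 1.200; III ≈ 1.062; IV ≈ 1.020; V ≈ 1.222.
5:4 ≈ 1.250; option I is nearest (Δ 0.010).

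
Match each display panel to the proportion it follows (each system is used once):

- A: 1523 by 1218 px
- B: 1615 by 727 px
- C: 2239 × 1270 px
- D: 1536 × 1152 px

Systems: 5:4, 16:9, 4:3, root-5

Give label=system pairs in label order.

A = 1523/1218 ≈ 1.250 → 5:4 (1.250)
B = 1615/727 ≈ 2.221 → root-5 (2.236)
C = 2239/1270 ≈ 1.763 → 16:9 (1.778)
D = 1536/1152 ≈ 1.333 → 4:3 (1.333)

A=5:4, B=root-5, C=16:9, D=4:3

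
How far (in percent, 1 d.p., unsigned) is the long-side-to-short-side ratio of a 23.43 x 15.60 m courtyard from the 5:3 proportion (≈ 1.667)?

9.9%

Ratio = 23.43 / 15.60 ≈ 1.5019.
Ideal 5:3 ≈ 1.6667. |1.5019 − 1.6667| / 1.6667 ≈ 9.89% → 9.9%.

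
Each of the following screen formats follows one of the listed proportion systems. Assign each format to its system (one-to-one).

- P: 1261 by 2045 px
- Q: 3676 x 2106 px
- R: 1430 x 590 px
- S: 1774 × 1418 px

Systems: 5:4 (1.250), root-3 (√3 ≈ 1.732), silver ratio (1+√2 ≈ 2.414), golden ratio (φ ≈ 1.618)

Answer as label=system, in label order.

Ratios: P ≈ 1.622; Q ≈ 1.745; R ≈ 2.424; S ≈ 1.251.
Targets: 5:4 ≈ 1.250; root-3 ≈ 1.732; silver ratio ≈ 2.414; golden ratio ≈ 1.618.

P=golden ratio, Q=root-3, R=silver ratio, S=5:4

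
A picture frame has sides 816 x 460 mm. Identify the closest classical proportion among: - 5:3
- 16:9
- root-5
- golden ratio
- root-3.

816/460 ≈ 1.774. Nearest candidates are 16:9 (1.778, off by 0.004) and root-3 (1.732, off by 0.042).

16:9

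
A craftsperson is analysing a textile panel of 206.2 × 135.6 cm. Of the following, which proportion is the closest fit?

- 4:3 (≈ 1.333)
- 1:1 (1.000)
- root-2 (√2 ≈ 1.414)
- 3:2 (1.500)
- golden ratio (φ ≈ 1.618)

3:2

Ratio = 206.2 / 135.6 ≈ 1.521.
Distances: 4:3 1.333 (Δ 0.188); 1:1 1.000 (Δ 0.521); root-2 1.414 (Δ 0.107); 3:2 1.500 (Δ 0.021); golden ratio 1.618 (Δ 0.097).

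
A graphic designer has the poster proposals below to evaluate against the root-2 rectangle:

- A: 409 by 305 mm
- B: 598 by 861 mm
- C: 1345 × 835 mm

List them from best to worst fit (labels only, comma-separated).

B, A, C

Ratios: A = 409 / 305 ≈ 1.341; B = 861 / 598 ≈ 1.440; C = 1345 / 835 ≈ 1.611.
|Δ from 1.414|: A 0.073; B 0.026; C 0.197.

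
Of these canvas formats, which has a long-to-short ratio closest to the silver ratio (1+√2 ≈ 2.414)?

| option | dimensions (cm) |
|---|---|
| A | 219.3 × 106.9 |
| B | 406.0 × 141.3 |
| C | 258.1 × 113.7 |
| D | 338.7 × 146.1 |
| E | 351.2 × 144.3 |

E

Target silver ratio ≈ 2.414.
A: 2.051 (Δ0.363)  B: 2.873 (Δ0.459)  C: 2.270 (Δ0.144)  D: 2.318 (Δ0.096)  E: 2.434 (Δ0.020)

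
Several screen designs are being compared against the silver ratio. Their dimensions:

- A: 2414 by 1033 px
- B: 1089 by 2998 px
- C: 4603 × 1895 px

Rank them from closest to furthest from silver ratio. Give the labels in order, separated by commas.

Ratios: A = 2414 / 1033 ≈ 2.337; B = 2998 / 1089 ≈ 2.753; C = 4603 / 1895 ≈ 2.429.
|Δ from 2.414|: A 0.077; B 0.339; C 0.015.

C, A, B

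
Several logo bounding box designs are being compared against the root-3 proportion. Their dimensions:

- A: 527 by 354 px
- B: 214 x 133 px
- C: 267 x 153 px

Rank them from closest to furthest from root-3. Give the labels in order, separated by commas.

A: 527/354 ≈ 1.489 → |1.489 − 1.732| = 0.243
B: 214/133 ≈ 1.609 → |1.609 − 1.732| = 0.123
C: 267/153 ≈ 1.745 → |1.745 − 1.732| = 0.013

C, B, A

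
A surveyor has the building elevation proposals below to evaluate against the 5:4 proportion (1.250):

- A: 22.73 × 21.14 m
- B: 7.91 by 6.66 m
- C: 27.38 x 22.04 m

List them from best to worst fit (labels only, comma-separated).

A: 22.73/21.14 ≈ 1.075 → |1.075 − 1.250| = 0.175
B: 7.91/6.66 ≈ 1.188 → |1.188 − 1.250| = 0.062
C: 27.38/22.04 ≈ 1.242 → |1.242 − 1.250| = 0.008

C, B, A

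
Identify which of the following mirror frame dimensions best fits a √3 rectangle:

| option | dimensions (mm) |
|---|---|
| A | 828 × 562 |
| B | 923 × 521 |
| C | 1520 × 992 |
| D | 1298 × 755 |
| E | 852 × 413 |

D

Ratios (long/short): A ≈ 1.473; B ≈ 1.772; C ≈ 1.532; D ≈ 1.719; E ≈ 2.063.
root-3 ≈ 1.732; option D is nearest (Δ 0.013).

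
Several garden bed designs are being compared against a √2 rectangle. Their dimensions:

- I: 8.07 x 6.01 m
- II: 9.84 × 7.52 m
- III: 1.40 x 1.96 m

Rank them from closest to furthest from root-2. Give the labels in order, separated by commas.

III, I, II

Ratios: I = 8.07 / 6.01 ≈ 1.343; II = 9.84 / 7.52 ≈ 1.309; III = 1.96 / 1.40 ≈ 1.400.
|Δ from 1.414|: I 0.071; II 0.105; III 0.014.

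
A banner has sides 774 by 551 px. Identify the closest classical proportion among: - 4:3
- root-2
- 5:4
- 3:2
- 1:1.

Ratio = 774 / 551 ≈ 1.405.
Distances: 4:3 1.333 (Δ 0.072); root-2 1.414 (Δ 0.009); 5:4 1.250 (Δ 0.155); 3:2 1.500 (Δ 0.095); 1:1 1.000 (Δ 0.405).

root-2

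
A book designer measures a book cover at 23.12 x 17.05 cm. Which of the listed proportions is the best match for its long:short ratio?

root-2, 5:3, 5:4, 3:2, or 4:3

Ratio = 23.12 / 17.05 ≈ 1.356.
Distances: root-2 1.414 (Δ 0.058); 5:3 1.667 (Δ 0.311); 5:4 1.250 (Δ 0.106); 3:2 1.500 (Δ 0.144); 4:3 1.333 (Δ 0.023).

4:3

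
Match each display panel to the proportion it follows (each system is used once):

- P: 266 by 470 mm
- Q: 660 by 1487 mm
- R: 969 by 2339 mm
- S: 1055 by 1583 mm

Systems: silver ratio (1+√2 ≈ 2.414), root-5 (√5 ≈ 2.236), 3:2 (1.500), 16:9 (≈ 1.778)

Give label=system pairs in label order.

P=16:9, Q=root-5, R=silver ratio, S=3:2

P = 470/266 ≈ 1.767 → 16:9 (1.778)
Q = 1487/660 ≈ 2.253 → root-5 (2.236)
R = 2339/969 ≈ 2.414 → silver ratio (2.414)
S = 1583/1055 ≈ 1.500 → 3:2 (1.500)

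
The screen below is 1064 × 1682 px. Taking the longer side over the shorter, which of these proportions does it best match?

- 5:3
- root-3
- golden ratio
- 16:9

golden ratio

1682/1064 ≈ 1.581. Nearest candidates are golden ratio (1.618, off by 0.037) and 5:3 (1.667, off by 0.086).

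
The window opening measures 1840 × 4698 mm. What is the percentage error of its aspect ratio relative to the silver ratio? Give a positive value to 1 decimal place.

Ratio = 4698 / 1840 ≈ 2.5533.
Ideal silver ratio ≈ 2.4142. |2.5533 − 2.4142| / 2.4142 ≈ 5.76% → 5.8%.

5.8%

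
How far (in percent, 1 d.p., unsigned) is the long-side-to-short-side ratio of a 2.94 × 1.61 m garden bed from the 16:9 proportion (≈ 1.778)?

Ratio = 2.94 / 1.61 ≈ 1.8261.
Ideal 16:9 ≈ 1.7778. |1.8261 − 1.7778| / 1.7778 ≈ 2.72% → 2.7%.

2.7%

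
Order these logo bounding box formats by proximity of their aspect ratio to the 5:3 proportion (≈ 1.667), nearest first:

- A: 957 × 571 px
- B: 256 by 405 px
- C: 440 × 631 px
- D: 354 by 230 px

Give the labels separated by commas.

Ratios: A = 957 / 571 ≈ 1.676; B = 405 / 256 ≈ 1.582; C = 631 / 440 ≈ 1.434; D = 354 / 230 ≈ 1.539.
|Δ from 1.667|: A 0.009; B 0.085; C 0.233; D 0.128.

A, B, D, C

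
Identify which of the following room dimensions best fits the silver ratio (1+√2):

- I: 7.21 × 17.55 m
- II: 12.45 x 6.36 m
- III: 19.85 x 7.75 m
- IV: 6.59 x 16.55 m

Ratios (long/short): I ≈ 2.434; II ≈ 1.958; III ≈ 2.561; IV ≈ 2.511.
silver ratio ≈ 2.414; option I is nearest (Δ 0.020).

I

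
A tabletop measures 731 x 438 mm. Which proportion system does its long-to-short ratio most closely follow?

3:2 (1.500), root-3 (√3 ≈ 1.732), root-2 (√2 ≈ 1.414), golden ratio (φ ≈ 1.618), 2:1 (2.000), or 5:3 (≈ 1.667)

5:3

731/438 ≈ 1.669. Nearest candidates are 5:3 (1.667, off by 0.002) and golden ratio (1.618, off by 0.051).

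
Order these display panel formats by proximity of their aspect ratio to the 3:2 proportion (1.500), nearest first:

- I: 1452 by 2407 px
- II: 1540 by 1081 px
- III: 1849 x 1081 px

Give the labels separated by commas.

II, I, III

I: 2407/1452 ≈ 1.658 → |1.658 − 1.500| = 0.158
II: 1540/1081 ≈ 1.425 → |1.425 − 1.500| = 0.075
III: 1849/1081 ≈ 1.710 → |1.710 − 1.500| = 0.210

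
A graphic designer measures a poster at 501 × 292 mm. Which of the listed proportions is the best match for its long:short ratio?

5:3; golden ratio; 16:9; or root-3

root-3

Ratio = 501 / 292 ≈ 1.716.
Distances: 5:3 1.667 (Δ 0.049); golden ratio 1.618 (Δ 0.098); 16:9 1.778 (Δ 0.062); root-3 1.732 (Δ 0.016).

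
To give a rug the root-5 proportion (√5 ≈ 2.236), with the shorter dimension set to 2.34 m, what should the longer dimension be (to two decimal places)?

5.23 m

root-5 ≈ 2.23607.
Longer side = 2.34 × 2.23607 ≈ 5.2324 → 5.23 m.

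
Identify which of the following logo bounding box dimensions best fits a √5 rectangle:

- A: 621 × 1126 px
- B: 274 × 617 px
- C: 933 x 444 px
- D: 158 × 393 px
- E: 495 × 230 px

B

Ratios (long/short): A ≈ 1.813; B ≈ 2.252; C ≈ 2.101; D ≈ 2.487; E ≈ 2.152.
root-5 ≈ 2.236; option B is nearest (Δ 0.016).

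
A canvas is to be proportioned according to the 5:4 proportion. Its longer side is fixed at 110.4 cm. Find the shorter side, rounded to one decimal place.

88.3 cm

5:4 = 1.25000.
Shorter side = 110.4 ÷ 1.25000 ≈ 88.320 → 88.3 cm.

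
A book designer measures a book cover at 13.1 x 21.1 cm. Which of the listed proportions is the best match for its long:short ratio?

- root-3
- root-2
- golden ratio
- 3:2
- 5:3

golden ratio

21.1/13.1 ≈ 1.611. Nearest candidates are golden ratio (1.618, off by 0.007) and 5:3 (1.667, off by 0.056).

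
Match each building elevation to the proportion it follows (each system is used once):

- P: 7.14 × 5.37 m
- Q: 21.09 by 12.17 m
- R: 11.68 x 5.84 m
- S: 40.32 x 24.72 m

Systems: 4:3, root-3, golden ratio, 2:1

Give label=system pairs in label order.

P=4:3, Q=root-3, R=2:1, S=golden ratio

P = 7.14/5.37 ≈ 1.330 → 4:3 (1.333)
Q = 21.09/12.17 ≈ 1.733 → root-3 (1.732)
R = 11.68/5.84 ≈ 2.000 → 2:1 (2.000)
S = 40.32/24.72 ≈ 1.631 → golden ratio (1.618)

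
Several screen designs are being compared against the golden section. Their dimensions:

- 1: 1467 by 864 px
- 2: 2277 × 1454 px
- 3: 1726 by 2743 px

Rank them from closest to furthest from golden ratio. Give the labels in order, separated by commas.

3, 2, 1

Ratios: 1 = 1467 / 864 ≈ 1.698; 2 = 2277 / 1454 ≈ 1.566; 3 = 2743 / 1726 ≈ 1.589.
|Δ from 1.618|: 1 0.080; 2 0.052; 3 0.029.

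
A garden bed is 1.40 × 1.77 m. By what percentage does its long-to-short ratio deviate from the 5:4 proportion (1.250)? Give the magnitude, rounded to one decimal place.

Ratio = 1.77 / 1.40 ≈ 1.2643.
Ideal 5:4 = 1.2500. |1.2643 − 1.2500| / 1.2500 ≈ 1.14% → 1.1%.

1.1%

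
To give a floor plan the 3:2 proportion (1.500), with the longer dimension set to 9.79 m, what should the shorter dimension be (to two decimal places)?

3:2 = 1.50000.
Shorter side = 9.79 ÷ 1.50000 ≈ 6.5267 → 6.53 m.

6.53 m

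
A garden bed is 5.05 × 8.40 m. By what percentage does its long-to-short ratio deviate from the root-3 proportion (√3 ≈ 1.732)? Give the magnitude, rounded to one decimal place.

Ratio = 8.40 / 5.05 ≈ 1.6634.
Ideal root-3 ≈ 1.7321. |1.6634 − 1.7321| / 1.7321 ≈ 3.97% → 4.0%.

4.0%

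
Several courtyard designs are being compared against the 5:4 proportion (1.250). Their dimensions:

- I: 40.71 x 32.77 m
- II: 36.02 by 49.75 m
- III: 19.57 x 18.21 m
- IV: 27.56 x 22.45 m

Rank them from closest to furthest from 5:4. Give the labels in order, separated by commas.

I, IV, II, III

Ratios: I = 40.71 / 32.77 ≈ 1.242; II = 49.75 / 36.02 ≈ 1.381; III = 19.57 / 18.21 ≈ 1.075; IV = 27.56 / 22.45 ≈ 1.228.
|Δ from 1.250|: I 0.008; II 0.131; III 0.175; IV 0.022.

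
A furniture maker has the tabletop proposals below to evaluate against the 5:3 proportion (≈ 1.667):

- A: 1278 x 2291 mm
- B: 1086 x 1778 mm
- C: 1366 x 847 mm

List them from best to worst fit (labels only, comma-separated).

A: 2291/1278 ≈ 1.793 → |1.793 − 1.667| = 0.126
B: 1778/1086 ≈ 1.637 → |1.637 − 1.667| = 0.030
C: 1366/847 ≈ 1.613 → |1.613 − 1.667| = 0.054

B, C, A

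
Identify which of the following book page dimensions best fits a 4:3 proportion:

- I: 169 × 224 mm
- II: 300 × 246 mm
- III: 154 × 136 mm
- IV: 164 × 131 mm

Target 4:3 ≈ 1.333.
I: 1.325 (Δ0.008)  II: 1.220 (Δ0.113)  III: 1.132 (Δ0.201)  IV: 1.252 (Δ0.081)

I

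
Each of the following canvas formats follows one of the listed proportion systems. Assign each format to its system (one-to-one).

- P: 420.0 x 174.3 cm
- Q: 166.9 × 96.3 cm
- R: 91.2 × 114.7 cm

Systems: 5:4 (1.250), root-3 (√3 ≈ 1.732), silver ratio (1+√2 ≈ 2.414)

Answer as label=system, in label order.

P=silver ratio, Q=root-3, R=5:4

Ratios: P ≈ 2.410; Q ≈ 1.733; R ≈ 1.258.
Targets: 5:4 ≈ 1.250; root-3 ≈ 1.732; silver ratio ≈ 2.414.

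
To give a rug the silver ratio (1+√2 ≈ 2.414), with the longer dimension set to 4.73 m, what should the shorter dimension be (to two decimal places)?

1.96 m

silver ratio ≈ 2.41421.
Shorter side = 4.73 ÷ 2.41421 ≈ 1.9592 → 1.96 m.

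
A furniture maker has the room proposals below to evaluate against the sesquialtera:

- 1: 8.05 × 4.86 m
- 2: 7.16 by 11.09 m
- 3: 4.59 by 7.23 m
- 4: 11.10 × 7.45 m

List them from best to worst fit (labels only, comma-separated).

4, 2, 3, 1

Ratios: 1 = 8.05 / 4.86 ≈ 1.656; 2 = 11.09 / 7.16 ≈ 1.549; 3 = 7.23 / 4.59 ≈ 1.575; 4 = 11.10 / 7.45 ≈ 1.490.
|Δ from 1.500|: 1 0.156; 2 0.049; 3 0.075; 4 0.010.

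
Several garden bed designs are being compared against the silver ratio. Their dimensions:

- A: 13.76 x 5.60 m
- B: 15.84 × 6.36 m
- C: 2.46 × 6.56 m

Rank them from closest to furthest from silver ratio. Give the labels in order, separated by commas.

A: 13.76/5.60 ≈ 2.457 → |2.457 − 2.414| = 0.043
B: 15.84/6.36 ≈ 2.491 → |2.491 − 2.414| = 0.077
C: 6.56/2.46 ≈ 2.667 → |2.667 − 2.414| = 0.253

A, B, C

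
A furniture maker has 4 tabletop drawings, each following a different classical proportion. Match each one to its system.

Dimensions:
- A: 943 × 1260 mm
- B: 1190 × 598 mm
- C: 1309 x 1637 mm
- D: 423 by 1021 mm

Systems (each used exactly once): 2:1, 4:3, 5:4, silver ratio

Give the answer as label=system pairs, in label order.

A=4:3, B=2:1, C=5:4, D=silver ratio

A = 1260/943 ≈ 1.336 → 4:3 (1.333)
B = 1190/598 ≈ 1.990 → 2:1 (2.000)
C = 1637/1309 ≈ 1.251 → 5:4 (1.250)
D = 1021/423 ≈ 2.414 → silver ratio (2.414)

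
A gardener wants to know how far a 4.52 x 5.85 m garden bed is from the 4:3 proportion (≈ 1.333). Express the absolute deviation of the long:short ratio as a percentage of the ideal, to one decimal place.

2.9%

Ratio = 5.85 / 4.52 ≈ 1.2942.
Ideal 4:3 ≈ 1.3333. |1.2942 − 1.3333| / 1.3333 ≈ 2.93% → 2.9%.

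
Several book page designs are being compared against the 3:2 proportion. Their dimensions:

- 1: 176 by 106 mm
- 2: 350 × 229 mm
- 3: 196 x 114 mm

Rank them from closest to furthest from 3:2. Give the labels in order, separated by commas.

2, 1, 3

1: 176/106 ≈ 1.660 → |1.660 − 1.500| = 0.160
2: 350/229 ≈ 1.528 → |1.528 − 1.500| = 0.028
3: 196/114 ≈ 1.719 → |1.719 − 1.500| = 0.219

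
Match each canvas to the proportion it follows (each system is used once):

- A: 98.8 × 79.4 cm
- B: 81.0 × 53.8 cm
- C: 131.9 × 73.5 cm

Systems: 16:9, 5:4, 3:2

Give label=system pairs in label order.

A=5:4, B=3:2, C=16:9

Ratios: A ≈ 1.244; B ≈ 1.506; C ≈ 1.795.
Targets: 16:9 ≈ 1.778; 5:4 ≈ 1.250; 3:2 ≈ 1.500.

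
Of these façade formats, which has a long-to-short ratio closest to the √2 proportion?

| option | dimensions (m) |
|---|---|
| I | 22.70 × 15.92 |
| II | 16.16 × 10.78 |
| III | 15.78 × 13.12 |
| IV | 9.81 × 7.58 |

Ratios (long/short): I ≈ 1.426; II ≈ 1.499; III ≈ 1.203; IV ≈ 1.294.
root-2 ≈ 1.414; option I is nearest (Δ 0.012).

I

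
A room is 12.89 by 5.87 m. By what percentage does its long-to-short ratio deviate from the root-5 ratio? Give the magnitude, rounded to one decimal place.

1.8%

Ratio = 12.89 / 5.87 ≈ 2.1959.
Ideal root-5 ≈ 2.2361. |2.1959 − 2.2361| / 2.2361 ≈ 1.80% → 1.8%.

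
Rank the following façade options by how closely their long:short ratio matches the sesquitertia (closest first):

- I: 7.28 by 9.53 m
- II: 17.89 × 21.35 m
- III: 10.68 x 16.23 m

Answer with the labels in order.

I, II, III

I: 9.53/7.28 ≈ 1.309 → |1.309 − 1.333| = 0.024
II: 21.35/17.89 ≈ 1.193 → |1.193 − 1.333| = 0.140
III: 16.23/10.68 ≈ 1.520 → |1.520 − 1.333| = 0.187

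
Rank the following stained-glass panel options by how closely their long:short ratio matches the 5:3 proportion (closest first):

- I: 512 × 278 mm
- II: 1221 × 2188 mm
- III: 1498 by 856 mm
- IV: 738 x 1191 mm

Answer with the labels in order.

IV, III, II, I

I: 512/278 ≈ 1.842 → |1.842 − 1.667| = 0.175
II: 2188/1221 ≈ 1.792 → |1.792 − 1.667| = 0.125
III: 1498/856 ≈ 1.750 → |1.750 − 1.667| = 0.083
IV: 1191/738 ≈ 1.614 → |1.614 − 1.667| = 0.053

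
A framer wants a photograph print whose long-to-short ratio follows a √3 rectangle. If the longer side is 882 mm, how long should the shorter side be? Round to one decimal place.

509.2 mm

root-3 ≈ 1.73205.
Shorter side = 882 ÷ 1.73205 ≈ 509.223 → 509.2 mm.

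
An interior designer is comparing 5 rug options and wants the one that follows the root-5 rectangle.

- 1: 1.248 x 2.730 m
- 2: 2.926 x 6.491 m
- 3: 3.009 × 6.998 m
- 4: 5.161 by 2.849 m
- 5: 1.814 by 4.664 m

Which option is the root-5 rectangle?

2

Ratios (long/short): 1 ≈ 2.188; 2 ≈ 2.218; 3 ≈ 2.326; 4 ≈ 1.812; 5 ≈ 2.571.
root-5 ≈ 2.236; option 2 is nearest (Δ 0.018).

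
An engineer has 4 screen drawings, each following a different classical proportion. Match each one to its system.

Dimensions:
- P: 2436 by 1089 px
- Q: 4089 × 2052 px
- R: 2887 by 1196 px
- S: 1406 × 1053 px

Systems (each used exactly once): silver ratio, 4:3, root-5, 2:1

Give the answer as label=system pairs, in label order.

P = 2436/1089 ≈ 2.237 → root-5 (2.236)
Q = 4089/2052 ≈ 1.993 → 2:1 (2.000)
R = 2887/1196 ≈ 2.414 → silver ratio (2.414)
S = 1406/1053 ≈ 1.335 → 4:3 (1.333)

P=root-5, Q=2:1, R=silver ratio, S=4:3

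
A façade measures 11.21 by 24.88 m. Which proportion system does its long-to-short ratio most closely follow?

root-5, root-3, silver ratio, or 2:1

root-5

24.88/11.21 ≈ 2.219. Nearest candidates are root-5 (2.236, off by 0.017) and silver ratio (2.414, off by 0.195).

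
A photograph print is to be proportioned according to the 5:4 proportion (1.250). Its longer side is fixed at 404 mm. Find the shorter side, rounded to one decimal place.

5:4 = 1.25000.
Shorter side = 404 ÷ 1.25000 ≈ 323.200 → 323.2 mm.

323.2 mm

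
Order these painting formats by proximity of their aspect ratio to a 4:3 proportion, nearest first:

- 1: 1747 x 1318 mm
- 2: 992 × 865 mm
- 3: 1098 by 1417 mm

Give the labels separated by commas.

1: 1747/1318 ≈ 1.325 → |1.325 − 1.333| = 0.008
2: 992/865 ≈ 1.147 → |1.147 − 1.333| = 0.186
3: 1417/1098 ≈ 1.291 → |1.291 − 1.333| = 0.042

1, 3, 2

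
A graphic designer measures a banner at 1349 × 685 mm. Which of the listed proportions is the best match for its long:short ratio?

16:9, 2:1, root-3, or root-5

2:1

1349/685 ≈ 1.969. Nearest candidates are 2:1 (2.000, off by 0.031) and 16:9 (1.778, off by 0.191).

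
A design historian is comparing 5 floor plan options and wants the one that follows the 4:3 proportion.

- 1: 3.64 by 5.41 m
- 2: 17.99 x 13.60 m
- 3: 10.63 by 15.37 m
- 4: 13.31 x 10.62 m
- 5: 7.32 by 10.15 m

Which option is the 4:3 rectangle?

2

Target 4:3 ≈ 1.333.
1: 1.486 (Δ0.153)  2: 1.323 (Δ0.010)  3: 1.446 (Δ0.113)  4: 1.253 (Δ0.080)  5: 1.387 (Δ0.054)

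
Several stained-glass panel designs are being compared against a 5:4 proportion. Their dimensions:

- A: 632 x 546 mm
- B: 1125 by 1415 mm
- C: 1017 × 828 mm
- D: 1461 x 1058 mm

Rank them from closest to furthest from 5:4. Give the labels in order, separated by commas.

B, C, A, D

Ratios: A = 632 / 546 ≈ 1.158; B = 1415 / 1125 ≈ 1.258; C = 1017 / 828 ≈ 1.228; D = 1461 / 1058 ≈ 1.381.
|Δ from 1.250|: A 0.092; B 0.008; C 0.022; D 0.131.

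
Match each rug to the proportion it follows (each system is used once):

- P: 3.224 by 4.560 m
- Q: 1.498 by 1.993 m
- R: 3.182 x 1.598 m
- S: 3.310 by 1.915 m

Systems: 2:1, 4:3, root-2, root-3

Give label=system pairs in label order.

Ratios: P ≈ 1.414; Q ≈ 1.330; R ≈ 1.991; S ≈ 1.728.
Targets: 2:1 ≈ 2.000; 4:3 ≈ 1.333; root-2 ≈ 1.414; root-3 ≈ 1.732.

P=root-2, Q=4:3, R=2:1, S=root-3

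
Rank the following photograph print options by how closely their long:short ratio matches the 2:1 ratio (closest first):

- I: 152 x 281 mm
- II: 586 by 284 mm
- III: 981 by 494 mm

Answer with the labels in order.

III, II, I

I: 281/152 ≈ 1.849 → |1.849 − 2.000| = 0.151
II: 586/284 ≈ 2.063 → |2.063 − 2.000| = 0.063
III: 981/494 ≈ 1.986 → |1.986 − 2.000| = 0.014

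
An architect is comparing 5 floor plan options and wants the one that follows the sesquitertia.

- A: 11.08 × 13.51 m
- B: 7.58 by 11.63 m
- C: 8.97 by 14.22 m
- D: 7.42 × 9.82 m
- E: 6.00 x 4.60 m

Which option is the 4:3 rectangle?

D

Ratios (long/short): A ≈ 1.219; B ≈ 1.534; C ≈ 1.585; D ≈ 1.323; E ≈ 1.304.
4:3 ≈ 1.333; option D is nearest (Δ 0.010).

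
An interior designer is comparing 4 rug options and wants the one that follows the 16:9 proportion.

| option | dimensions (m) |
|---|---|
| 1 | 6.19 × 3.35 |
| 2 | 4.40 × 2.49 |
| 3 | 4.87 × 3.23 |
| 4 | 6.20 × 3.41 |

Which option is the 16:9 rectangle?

Target 16:9 ≈ 1.778.
1: 1.848 (Δ0.070)  2: 1.767 (Δ0.011)  3: 1.508 (Δ0.270)  4: 1.818 (Δ0.040)

2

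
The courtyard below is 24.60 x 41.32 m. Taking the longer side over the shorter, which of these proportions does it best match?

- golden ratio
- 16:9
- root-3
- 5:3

41.32/24.60 ≈ 1.680. Nearest candidates are 5:3 (1.667, off by 0.013) and root-3 (1.732, off by 0.052).

5:3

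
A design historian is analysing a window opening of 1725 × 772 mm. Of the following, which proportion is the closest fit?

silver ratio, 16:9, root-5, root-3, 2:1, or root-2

Ratio = 1725 / 772 ≈ 2.234.
Distances: silver ratio 2.414 (Δ 0.180); 16:9 1.778 (Δ 0.456); root-5 2.236 (Δ 0.002); root-3 1.732 (Δ 0.502); 2:1 2.000 (Δ 0.234); root-2 1.414 (Δ 0.820).

root-5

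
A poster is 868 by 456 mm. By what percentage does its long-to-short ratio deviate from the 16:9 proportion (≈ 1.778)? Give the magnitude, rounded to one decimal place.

Ratio = 868 / 456 ≈ 1.9035.
Ideal 16:9 ≈ 1.7778. |1.9035 − 1.7778| / 1.7778 ≈ 7.07% → 7.1%.

7.1%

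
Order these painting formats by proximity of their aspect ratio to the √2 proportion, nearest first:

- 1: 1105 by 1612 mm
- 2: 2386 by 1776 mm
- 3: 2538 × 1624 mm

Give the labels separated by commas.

Ratios: 1 = 1612 / 1105 ≈ 1.459; 2 = 2386 / 1776 ≈ 1.343; 3 = 2538 / 1624 ≈ 1.563.
|Δ from 1.414|: 1 0.045; 2 0.071; 3 0.149.

1, 2, 3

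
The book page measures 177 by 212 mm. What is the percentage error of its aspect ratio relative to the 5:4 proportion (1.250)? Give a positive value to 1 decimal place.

Ratio = 212 / 177 ≈ 1.1977.
Ideal 5:4 = 1.2500. |1.1977 − 1.2500| / 1.2500 ≈ 4.18% → 4.2%.

4.2%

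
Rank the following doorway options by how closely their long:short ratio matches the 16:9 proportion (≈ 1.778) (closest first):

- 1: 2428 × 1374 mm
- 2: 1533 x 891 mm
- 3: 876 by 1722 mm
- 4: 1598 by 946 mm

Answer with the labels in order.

1, 2, 4, 3

1: 2428/1374 ≈ 1.767 → |1.767 − 1.778| = 0.011
2: 1533/891 ≈ 1.721 → |1.721 − 1.778| = 0.057
3: 1722/876 ≈ 1.966 → |1.966 − 1.778| = 0.188
4: 1598/946 ≈ 1.689 → |1.689 − 1.778| = 0.089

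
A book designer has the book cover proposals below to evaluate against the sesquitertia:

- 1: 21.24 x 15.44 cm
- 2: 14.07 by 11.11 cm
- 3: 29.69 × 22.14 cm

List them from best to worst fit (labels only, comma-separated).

3, 1, 2

Ratios: 1 = 21.24 / 15.44 ≈ 1.376; 2 = 14.07 / 11.11 ≈ 1.266; 3 = 29.69 / 22.14 ≈ 1.341.
|Δ from 1.333|: 1 0.043; 2 0.067; 3 0.008.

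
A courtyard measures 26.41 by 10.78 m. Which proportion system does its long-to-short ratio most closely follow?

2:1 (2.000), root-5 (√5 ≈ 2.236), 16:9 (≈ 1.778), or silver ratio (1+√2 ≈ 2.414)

Ratio = 26.41 / 10.78 ≈ 2.450.
Distances: 2:1 2.000 (Δ 0.450); root-5 2.236 (Δ 0.214); 16:9 1.778 (Δ 0.672); silver ratio 2.414 (Δ 0.036).

silver ratio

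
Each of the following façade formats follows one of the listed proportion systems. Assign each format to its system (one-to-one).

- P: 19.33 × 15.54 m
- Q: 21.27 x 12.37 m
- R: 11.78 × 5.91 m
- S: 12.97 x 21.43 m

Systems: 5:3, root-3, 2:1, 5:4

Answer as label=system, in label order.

Ratios: P ≈ 1.244; Q ≈ 1.719; R ≈ 1.993; S ≈ 1.652.
Targets: 5:3 ≈ 1.667; root-3 ≈ 1.732; 2:1 ≈ 2.000; 5:4 ≈ 1.250.

P=5:4, Q=root-3, R=2:1, S=5:3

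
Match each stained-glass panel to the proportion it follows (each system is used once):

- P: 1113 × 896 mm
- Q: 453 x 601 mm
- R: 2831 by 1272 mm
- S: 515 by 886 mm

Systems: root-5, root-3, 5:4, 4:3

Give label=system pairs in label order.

P=5:4, Q=4:3, R=root-5, S=root-3

P = 1113/896 ≈ 1.242 → 5:4 (1.250)
Q = 601/453 ≈ 1.327 → 4:3 (1.333)
R = 2831/1272 ≈ 2.226 → root-5 (2.236)
S = 886/515 ≈ 1.720 → root-3 (1.732)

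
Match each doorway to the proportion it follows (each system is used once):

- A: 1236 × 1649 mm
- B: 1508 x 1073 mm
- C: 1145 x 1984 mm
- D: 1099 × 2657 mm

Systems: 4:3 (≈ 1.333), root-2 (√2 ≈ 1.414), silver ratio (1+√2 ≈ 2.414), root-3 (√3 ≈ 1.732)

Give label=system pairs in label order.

A=4:3, B=root-2, C=root-3, D=silver ratio

A = 1649/1236 ≈ 1.334 → 4:3 (1.333)
B = 1508/1073 ≈ 1.405 → root-2 (1.414)
C = 1984/1145 ≈ 1.733 → root-3 (1.732)
D = 2657/1099 ≈ 2.418 → silver ratio (2.414)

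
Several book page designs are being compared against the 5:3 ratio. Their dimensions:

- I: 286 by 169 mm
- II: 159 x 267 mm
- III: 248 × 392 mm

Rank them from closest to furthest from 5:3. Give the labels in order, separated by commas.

II, I, III

I: 286/169 ≈ 1.692 → |1.692 − 1.667| = 0.025
II: 267/159 ≈ 1.679 → |1.679 − 1.667| = 0.012
III: 392/248 ≈ 1.581 → |1.581 − 1.667| = 0.086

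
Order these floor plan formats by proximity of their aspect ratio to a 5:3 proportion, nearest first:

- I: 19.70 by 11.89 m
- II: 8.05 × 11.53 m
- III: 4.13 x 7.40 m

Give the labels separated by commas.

I: 19.70/11.89 ≈ 1.657 → |1.657 − 1.667| = 0.010
II: 11.53/8.05 ≈ 1.432 → |1.432 − 1.667| = 0.235
III: 7.40/4.13 ≈ 1.792 → |1.792 − 1.667| = 0.125

I, III, II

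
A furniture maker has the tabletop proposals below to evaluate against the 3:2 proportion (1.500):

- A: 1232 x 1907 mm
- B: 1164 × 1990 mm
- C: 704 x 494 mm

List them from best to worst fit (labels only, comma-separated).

Ratios: A = 1907 / 1232 ≈ 1.548; B = 1990 / 1164 ≈ 1.710; C = 704 / 494 ≈ 1.425.
|Δ from 1.500|: A 0.048; B 0.210; C 0.075.

A, C, B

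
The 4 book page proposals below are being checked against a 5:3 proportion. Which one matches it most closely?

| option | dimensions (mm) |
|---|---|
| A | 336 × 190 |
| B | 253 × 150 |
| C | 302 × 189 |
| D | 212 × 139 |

B

Ratios (long/short): A ≈ 1.768; B ≈ 1.687; C ≈ 1.598; D ≈ 1.525.
5:3 ≈ 1.667; option B is nearest (Δ 0.020).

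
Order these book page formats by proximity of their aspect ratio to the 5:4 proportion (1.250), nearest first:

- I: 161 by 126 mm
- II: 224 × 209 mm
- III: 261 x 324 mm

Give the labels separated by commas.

Ratios: I = 161 / 126 ≈ 1.278; II = 224 / 209 ≈ 1.072; III = 324 / 261 ≈ 1.241.
|Δ from 1.250|: I 0.028; II 0.178; III 0.009.

III, I, II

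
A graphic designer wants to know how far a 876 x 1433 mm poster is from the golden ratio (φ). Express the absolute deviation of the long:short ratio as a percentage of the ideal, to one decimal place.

Ratio = 1433 / 876 ≈ 1.6358.
Ideal golden ratio ≈ 1.6180. |1.6358 − 1.6180| / 1.6180 ≈ 1.10% → 1.1%.

1.1%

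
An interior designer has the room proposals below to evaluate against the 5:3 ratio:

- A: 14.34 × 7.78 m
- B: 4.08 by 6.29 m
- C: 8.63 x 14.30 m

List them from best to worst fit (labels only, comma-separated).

A: 14.34/7.78 ≈ 1.843 → |1.843 − 1.667| = 0.176
B: 6.29/4.08 ≈ 1.542 → |1.542 − 1.667| = 0.125
C: 14.30/8.63 ≈ 1.657 → |1.657 − 1.667| = 0.010

C, B, A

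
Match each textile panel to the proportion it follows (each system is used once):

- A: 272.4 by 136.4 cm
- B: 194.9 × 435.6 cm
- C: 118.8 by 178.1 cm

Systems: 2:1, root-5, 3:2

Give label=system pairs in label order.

Ratios: A ≈ 1.997; B ≈ 2.235; C ≈ 1.499.
Targets: 2:1 ≈ 2.000; root-5 ≈ 2.236; 3:2 ≈ 1.500.

A=2:1, B=root-5, C=3:2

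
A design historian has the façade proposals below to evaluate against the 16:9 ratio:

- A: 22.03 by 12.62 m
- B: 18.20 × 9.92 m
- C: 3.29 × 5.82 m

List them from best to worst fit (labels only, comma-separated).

Ratios: A = 22.03 / 12.62 ≈ 1.746; B = 18.20 / 9.92 ≈ 1.835; C = 5.82 / 3.29 ≈ 1.769.
|Δ from 1.778|: A 0.032; B 0.057; C 0.009.

C, A, B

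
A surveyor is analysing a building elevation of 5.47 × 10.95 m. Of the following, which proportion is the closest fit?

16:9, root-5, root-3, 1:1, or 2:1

10.95/5.47 ≈ 2.002. Nearest candidates are 2:1 (2.000, off by 0.002) and 16:9 (1.778, off by 0.224).

2:1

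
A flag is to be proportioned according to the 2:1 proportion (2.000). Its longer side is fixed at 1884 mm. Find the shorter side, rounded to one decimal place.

942.0 mm

2:1 = 2.00000.
Shorter side = 1884 ÷ 2.00000 ≈ 942.000 → 942.0 mm.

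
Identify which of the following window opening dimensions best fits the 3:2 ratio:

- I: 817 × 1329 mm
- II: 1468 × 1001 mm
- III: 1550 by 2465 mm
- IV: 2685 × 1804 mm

Ratios (long/short): I ≈ 1.627; II ≈ 1.467; III ≈ 1.590; IV ≈ 1.488.
3:2 ≈ 1.500; option IV is nearest (Δ 0.012).

IV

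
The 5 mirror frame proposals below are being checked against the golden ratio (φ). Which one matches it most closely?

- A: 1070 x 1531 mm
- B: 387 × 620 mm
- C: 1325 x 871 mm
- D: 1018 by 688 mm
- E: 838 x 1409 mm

Target golden ratio ≈ 1.618.
A: 1.431 (Δ0.187)  B: 1.602 (Δ0.016)  C: 1.521 (Δ0.097)  D: 1.480 (Δ0.138)  E: 1.681 (Δ0.063)

B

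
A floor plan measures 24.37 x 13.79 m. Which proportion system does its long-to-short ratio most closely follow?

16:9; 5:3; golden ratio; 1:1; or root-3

16:9

Ratio = 24.37 / 13.79 ≈ 1.767.
Distances: 16:9 1.778 (Δ 0.011); 5:3 1.667 (Δ 0.100); golden ratio 1.618 (Δ 0.149); 1:1 1.000 (Δ 0.767); root-3 1.732 (Δ 0.035).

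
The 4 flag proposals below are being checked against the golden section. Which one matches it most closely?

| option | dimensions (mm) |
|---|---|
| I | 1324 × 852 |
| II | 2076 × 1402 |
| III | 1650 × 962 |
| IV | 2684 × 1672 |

Target golden ratio ≈ 1.618.
I: 1.554 (Δ0.064)  II: 1.481 (Δ0.137)  III: 1.715 (Δ0.097)  IV: 1.605 (Δ0.013)

IV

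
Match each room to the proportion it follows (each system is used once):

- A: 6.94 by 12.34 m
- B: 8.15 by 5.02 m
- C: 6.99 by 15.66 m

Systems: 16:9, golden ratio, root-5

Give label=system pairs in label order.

A = 12.34/6.94 ≈ 1.778 → 16:9 (1.778)
B = 8.15/5.02 ≈ 1.624 → golden ratio (1.618)
C = 15.66/6.99 ≈ 2.240 → root-5 (2.236)

A=16:9, B=golden ratio, C=root-5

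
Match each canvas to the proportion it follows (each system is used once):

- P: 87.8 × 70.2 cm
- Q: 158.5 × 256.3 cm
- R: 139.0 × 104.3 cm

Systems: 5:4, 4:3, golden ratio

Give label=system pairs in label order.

P=5:4, Q=golden ratio, R=4:3

Ratios: P ≈ 1.251; Q ≈ 1.617; R ≈ 1.333.
Targets: 5:4 ≈ 1.250; 4:3 ≈ 1.333; golden ratio ≈ 1.618.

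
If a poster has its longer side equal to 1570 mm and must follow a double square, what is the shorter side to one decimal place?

785.0 mm

2:1 = 2.00000.
Shorter side = 1570 ÷ 2.00000 ≈ 785.000 → 785.0 mm.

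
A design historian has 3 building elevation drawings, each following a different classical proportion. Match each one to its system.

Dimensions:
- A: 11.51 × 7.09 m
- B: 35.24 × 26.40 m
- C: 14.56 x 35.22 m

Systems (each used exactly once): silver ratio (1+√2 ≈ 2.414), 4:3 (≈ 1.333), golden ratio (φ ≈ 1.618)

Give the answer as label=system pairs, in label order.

A=golden ratio, B=4:3, C=silver ratio

A = 11.51/7.09 ≈ 1.623 → golden ratio (1.618)
B = 35.24/26.40 ≈ 1.335 → 4:3 (1.333)
C = 35.22/14.56 ≈ 2.419 → silver ratio (2.414)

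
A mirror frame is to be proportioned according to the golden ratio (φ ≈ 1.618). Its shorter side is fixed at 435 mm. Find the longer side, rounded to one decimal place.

703.8 mm

golden ratio ≈ 1.61803.
Longer side = 435 × 1.61803 ≈ 703.843 → 703.8 mm.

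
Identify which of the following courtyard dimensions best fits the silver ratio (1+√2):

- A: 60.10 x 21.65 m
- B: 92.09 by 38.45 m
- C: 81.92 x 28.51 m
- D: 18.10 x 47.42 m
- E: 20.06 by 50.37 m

Target silver ratio ≈ 2.414.
A: 2.776 (Δ0.362)  B: 2.395 (Δ0.019)  C: 2.873 (Δ0.459)  D: 2.620 (Δ0.206)  E: 2.511 (Δ0.097)

B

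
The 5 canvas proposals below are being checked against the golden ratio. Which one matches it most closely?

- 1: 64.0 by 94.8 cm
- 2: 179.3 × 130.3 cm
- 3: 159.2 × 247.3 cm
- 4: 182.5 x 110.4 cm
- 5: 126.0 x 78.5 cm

5

Target golden ratio ≈ 1.618.
1: 1.481 (Δ0.137)  2: 1.376 (Δ0.242)  3: 1.553 (Δ0.065)  4: 1.653 (Δ0.035)  5: 1.605 (Δ0.013)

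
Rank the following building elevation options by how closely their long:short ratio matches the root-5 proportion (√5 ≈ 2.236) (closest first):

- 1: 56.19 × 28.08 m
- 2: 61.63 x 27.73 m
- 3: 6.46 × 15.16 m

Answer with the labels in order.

Ratios: 1 = 56.19 / 28.08 ≈ 2.001; 2 = 61.63 / 27.73 ≈ 2.223; 3 = 15.16 / 6.46 ≈ 2.347.
|Δ from 2.236|: 1 0.235; 2 0.013; 3 0.111.

2, 3, 1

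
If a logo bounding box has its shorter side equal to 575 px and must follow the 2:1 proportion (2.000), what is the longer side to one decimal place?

1150.0 px

2:1 = 2.00000.
Longer side = 575 × 2.00000 ≈ 1150.000 → 1150.0 px.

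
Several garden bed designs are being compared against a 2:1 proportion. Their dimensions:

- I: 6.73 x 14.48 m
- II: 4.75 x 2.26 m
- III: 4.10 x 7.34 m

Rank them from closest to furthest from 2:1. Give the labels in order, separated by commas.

II, I, III

I: 14.48/6.73 ≈ 2.152 → |2.152 − 2.000| = 0.152
II: 4.75/2.26 ≈ 2.102 → |2.102 − 2.000| = 0.102
III: 7.34/4.10 ≈ 1.790 → |1.790 − 2.000| = 0.210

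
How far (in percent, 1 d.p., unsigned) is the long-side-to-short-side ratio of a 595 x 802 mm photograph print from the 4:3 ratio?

Ratio = 802 / 595 ≈ 1.3479.
Ideal 4:3 ≈ 1.3333. |1.3479 − 1.3333| / 1.3333 ≈ 1.10% → 1.1%.

1.1%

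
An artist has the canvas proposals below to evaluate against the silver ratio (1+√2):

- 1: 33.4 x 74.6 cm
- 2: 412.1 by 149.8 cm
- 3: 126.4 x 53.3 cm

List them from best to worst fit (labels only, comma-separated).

1: 74.6/33.4 ≈ 2.234 → |2.234 − 2.414| = 0.180
2: 412.1/149.8 ≈ 2.751 → |2.751 − 2.414| = 0.337
3: 126.4/53.3 ≈ 2.371 → |2.371 − 2.414| = 0.043

3, 1, 2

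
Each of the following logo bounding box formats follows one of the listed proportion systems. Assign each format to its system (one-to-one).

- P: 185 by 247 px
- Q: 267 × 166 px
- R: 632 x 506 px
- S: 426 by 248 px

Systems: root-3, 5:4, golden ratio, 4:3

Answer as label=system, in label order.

P=4:3, Q=golden ratio, R=5:4, S=root-3

P = 247/185 ≈ 1.335 → 4:3 (1.333)
Q = 267/166 ≈ 1.608 → golden ratio (1.618)
R = 632/506 ≈ 1.249 → 5:4 (1.250)
S = 426/248 ≈ 1.718 → root-3 (1.732)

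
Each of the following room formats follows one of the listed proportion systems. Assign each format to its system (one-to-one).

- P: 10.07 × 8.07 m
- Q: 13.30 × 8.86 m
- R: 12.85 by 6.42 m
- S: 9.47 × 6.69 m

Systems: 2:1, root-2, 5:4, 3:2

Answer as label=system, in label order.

Ratios: P ≈ 1.248; Q ≈ 1.501; R ≈ 2.002; S ≈ 1.416.
Targets: 2:1 ≈ 2.000; root-2 ≈ 1.414; 5:4 ≈ 1.250; 3:2 ≈ 1.500.

P=5:4, Q=3:2, R=2:1, S=root-2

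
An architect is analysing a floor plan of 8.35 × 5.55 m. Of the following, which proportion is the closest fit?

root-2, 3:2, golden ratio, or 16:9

Ratio = 8.35 / 5.55 ≈ 1.505.
Distances: root-2 1.414 (Δ 0.091); 3:2 1.500 (Δ 0.005); golden ratio 1.618 (Δ 0.113); 16:9 1.778 (Δ 0.273).

3:2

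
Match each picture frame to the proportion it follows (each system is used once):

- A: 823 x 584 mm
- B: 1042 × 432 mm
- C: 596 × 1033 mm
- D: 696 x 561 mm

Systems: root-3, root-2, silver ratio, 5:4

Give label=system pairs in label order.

A = 823/584 ≈ 1.409 → root-2 (1.414)
B = 1042/432 ≈ 2.412 → silver ratio (2.414)
C = 1033/596 ≈ 1.733 → root-3 (1.732)
D = 696/561 ≈ 1.241 → 5:4 (1.250)

A=root-2, B=silver ratio, C=root-3, D=5:4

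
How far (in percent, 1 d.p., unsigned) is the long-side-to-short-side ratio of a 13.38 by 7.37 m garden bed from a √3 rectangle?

4.8%

Ratio = 13.38 / 7.37 ≈ 1.8155.
Ideal root-3 ≈ 1.7321. |1.8155 − 1.7321| / 1.7321 ≈ 4.81% → 4.8%.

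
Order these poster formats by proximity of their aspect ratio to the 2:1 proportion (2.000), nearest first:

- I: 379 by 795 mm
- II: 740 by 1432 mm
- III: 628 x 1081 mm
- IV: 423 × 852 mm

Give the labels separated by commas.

I: 795/379 ≈ 2.098 → |2.098 − 2.000| = 0.098
II: 1432/740 ≈ 1.935 → |1.935 − 2.000| = 0.065
III: 1081/628 ≈ 1.721 → |1.721 − 2.000| = 0.279
IV: 852/423 ≈ 2.014 → |2.014 − 2.000| = 0.014

IV, II, I, III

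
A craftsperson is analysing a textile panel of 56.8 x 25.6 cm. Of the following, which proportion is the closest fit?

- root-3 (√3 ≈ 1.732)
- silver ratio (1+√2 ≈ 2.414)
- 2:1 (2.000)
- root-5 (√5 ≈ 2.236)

56.8/25.6 ≈ 2.219. Nearest candidates are root-5 (2.236, off by 0.017) and silver ratio (2.414, off by 0.195).

root-5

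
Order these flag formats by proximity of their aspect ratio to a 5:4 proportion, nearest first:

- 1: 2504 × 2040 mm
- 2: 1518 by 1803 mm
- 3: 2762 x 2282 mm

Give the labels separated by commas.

Ratios: 1 = 2504 / 2040 ≈ 1.227; 2 = 1803 / 1518 ≈ 1.188; 3 = 2762 / 2282 ≈ 1.210.
|Δ from 1.250|: 1 0.023; 2 0.062; 3 0.040.

1, 3, 2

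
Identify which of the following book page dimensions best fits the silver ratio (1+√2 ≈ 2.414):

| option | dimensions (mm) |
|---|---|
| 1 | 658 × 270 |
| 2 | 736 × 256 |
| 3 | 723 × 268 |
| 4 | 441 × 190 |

Target silver ratio ≈ 2.414.
1: 2.437 (Δ0.023)  2: 2.875 (Δ0.461)  3: 2.698 (Δ0.284)  4: 2.321 (Δ0.093)

1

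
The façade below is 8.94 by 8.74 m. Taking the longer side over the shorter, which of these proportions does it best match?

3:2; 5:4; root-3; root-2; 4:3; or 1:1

8.94/8.74 ≈ 1.023. Nearest candidates are 1:1 (1.000, off by 0.023) and 5:4 (1.250, off by 0.227).

1:1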